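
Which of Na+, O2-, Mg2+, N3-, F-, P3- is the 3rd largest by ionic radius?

O2-

Mg2+ has 10 e⁻ (Z=12), Na+ has 10 e⁻ (Z=11), F- has 10 e⁻ (Z=9), O2- has 10 e⁻ (Z=8), N3- has 10 e⁻ (Z=7), P3- has 18 e⁻ (Z=15). Mg2+ < Na+ (isoelectronic, higher Z=12 is smaller); Na+ < F- (both 10 e⁻, Z=11>9); F- < O2- (isoelectronic, higher Z=9 is smaller); O2- < N3- (both 10 e⁻, Z=8>7); N3- < P3- (same group, 1 shell fewer).
Ordering: Mg2+ < Na+ < F- < O2- < N3- < P3-. The 3rd largest is O2-.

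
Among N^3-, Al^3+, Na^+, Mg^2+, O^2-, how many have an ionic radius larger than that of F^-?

All of these have 10 electrons (isoelectronic). With the same electron cloud, the ion with the most protons pulls it in tightest. Nuclear charges: Al^3+ (Z=13), Mg^2+ (Z=12), Na^+ (Z=11), F^- (Z=9), O^2- (Z=8), N^3- (Z=7). Highest Z is smallest.
Placing each against F^-: smaller — Al^3+, Mg^2+, Na^+; larger — O^2-, N^3-. So 2 are larger.

2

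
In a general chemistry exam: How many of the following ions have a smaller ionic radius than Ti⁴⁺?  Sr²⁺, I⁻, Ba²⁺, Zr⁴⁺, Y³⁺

0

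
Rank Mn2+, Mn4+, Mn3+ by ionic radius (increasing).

Mn4+ < Mn3+ < Mn2+

For a single element, ionic radius drops as positive charge rises — Mn4+ < Mn2+.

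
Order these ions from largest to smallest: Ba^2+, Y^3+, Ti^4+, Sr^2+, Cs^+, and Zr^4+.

Tabulating Z and e⁻: Ti^4+ has 18 e⁻ (Z=22), Zr^4+ has 36 e⁻ (Z=40), Y^3+ has 36 e⁻ (Z=39), Sr^2+ has 36 e⁻ (Z=38), Ba^2+ has 54 e⁻ (Z=56), Cs^+ has 54 e⁻ (Z=55). Ti^4+ < Zr^4+ (same group, 1 shell fewer); Zr^4+ < Y^3+ (both 36 e⁻, Z=40>39); Y^3+ < Sr^2+ (isoelectronic, higher Z=39 is smaller); Sr^2+ < Ba^2+ (same group, 1 shell fewer); Ba^2+ < Cs^+ (both 54 e⁻, Z=56>55).

Cs^+ > Ba^2+ > Sr^2+ > Y^3+ > Zr^4+ > Ti^4+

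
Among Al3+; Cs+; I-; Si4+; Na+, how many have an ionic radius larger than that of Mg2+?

Work out protons and electrons: Si4+ has 10 e⁻ (Z=14), Al3+ has 10 e⁻ (Z=13), Mg2+ has 10 e⁻ (Z=12), Na+ has 10 e⁻ (Z=11), Cs+ has 54 e⁻ (Z=55), I- has 54 e⁻ (Z=53). Si4+ < Al3+ (isoelectronic, higher Z=14 is smaller); Al3+ < Mg2+ (isoelectronic, higher Z=13 is smaller); Mg2+ < Na+ (both 10 e⁻, Z=12>11); Na+ < Cs+ (same group, 3 shells fewer); Cs+ < I- (isoelectronic, higher Z=55 is smaller).
Placing each against Mg2+: smaller — Si4+, Al3+; larger — Na+, Cs+, I-. Count: 3.

3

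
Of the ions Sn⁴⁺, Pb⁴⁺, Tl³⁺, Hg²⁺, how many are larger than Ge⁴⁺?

4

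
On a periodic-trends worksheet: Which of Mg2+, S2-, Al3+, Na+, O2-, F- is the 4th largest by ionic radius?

First list Z and electron count for each: Al3+: 10 e⁻, Z=13, Mg2+: 10 e⁻, Z=12, Na+: 10 e⁻, Z=11, F-: 10 e⁻, Z=9, O2-: 10 e⁻, Z=8, S2-: 18 e⁻, Z=16. Al3+ < Mg2+ (both 10 e⁻, Z=13>12); Mg2+ < Na+ (both 10 e⁻, Z=12>11); Na+ < F- (both 10 e⁻, Z=11>9); F- < O2- (both 10 e⁻, Z=9>8); O2- < S2- (same group, 1 shell fewer).
Ordering: Al3+ < Mg2+ < Na+ < F- < O2- < S2-. The 4th largest is Na+.

Na+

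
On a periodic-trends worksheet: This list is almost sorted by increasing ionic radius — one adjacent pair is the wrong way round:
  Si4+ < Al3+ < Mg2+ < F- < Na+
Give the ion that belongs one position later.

F-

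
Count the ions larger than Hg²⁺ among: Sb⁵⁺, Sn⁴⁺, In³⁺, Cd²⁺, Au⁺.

1

First list Z and electron count for each: Sb⁵⁺ (Z=51, 46 e⁻), Sn⁴⁺ (Z=50, 46 e⁻), In³⁺ (Z=49, 46 e⁻), Cd²⁺ (Z=48, 46 e⁻), Hg²⁺ (Z=80, 78 e⁻), Au⁺ (Z=79, 78 e⁻). Sb⁵⁺ < Sn⁴⁺ (both 46 e⁻, Z=51>50); Sn⁴⁺ < In³⁺ (both 46 e⁻, Z=50>49); In³⁺ < Cd²⁺ (isoelectronic, higher Z=49 is smaller); Cd²⁺ < Hg²⁺ (same group, 1 shell fewer); Hg²⁺ < Au⁺ (both 78 e⁻, Z=80>79).
Overall: Sb⁵⁺ < Sn⁴⁺ < In³⁺ < Cd²⁺ < Hg²⁺ < Au⁺. Hg²⁺ has 4 below it and 1 above. So 1 is larger.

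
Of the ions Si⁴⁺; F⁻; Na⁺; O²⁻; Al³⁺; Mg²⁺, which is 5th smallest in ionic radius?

All of these have 10 electrons (isoelectronic). With the same electron cloud, the ion with the most protons pulls it in tightest. Nuclear charges: Si⁴⁺ (Z=14), Al³⁺ (Z=13), Mg²⁺ (Z=12), Na⁺ (Z=11), F⁻ (Z=9), O²⁻ (Z=8). Highest Z is smallest.
Full ascending order: Si⁴⁺ < Al³⁺ < Mg²⁺ < Na⁺ < F⁻ < O²⁻. Counting from the smallest, position 5 is F⁻.

F⁻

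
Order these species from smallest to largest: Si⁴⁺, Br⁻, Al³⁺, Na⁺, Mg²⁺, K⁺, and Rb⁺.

Si⁴⁺ < Al³⁺ < Mg²⁺ < Na⁺ < K⁺ < Rb⁺ < Br⁻

First list Z and electron count for each: Si⁴⁺ has 10 e⁻ (Z=14), Al³⁺ has 10 e⁻ (Z=13), Mg²⁺ has 10 e⁻ (Z=12), Na⁺ has 10 e⁻ (Z=11), K⁺ has 18 e⁻ (Z=19), Rb⁺ has 36 e⁻ (Z=37), Br⁻ has 36 e⁻ (Z=35). Si⁴⁺ < Al³⁺ (both 10 e⁻, Z=14>13); Al³⁺ < Mg²⁺ (isoelectronic, higher Z=13 is smaller); Mg²⁺ < Na⁺ (both 10 e⁻, Z=12>11); Na⁺ < K⁺ (same group, 1 shell fewer); K⁺ < Rb⁺ (same group, period 4 vs 5); Rb⁺ < Br⁻ (both 36 e⁻, Z=37>35).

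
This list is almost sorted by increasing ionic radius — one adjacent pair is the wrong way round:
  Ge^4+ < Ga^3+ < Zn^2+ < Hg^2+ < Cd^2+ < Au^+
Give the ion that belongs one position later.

Hg^2+

Check each adjacent pair. Hg^2+ and Cd^2+ are reversed: both in group 12 with the same charge; Cd^2+ (period 5) has the smaller radius. No other neighbouring pair contradicts the periodic trends, so Hg^2+ is the ion listed too early.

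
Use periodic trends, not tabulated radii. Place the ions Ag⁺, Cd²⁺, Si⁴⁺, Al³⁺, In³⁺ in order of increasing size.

Work out protons and electrons: Si⁴⁺: 10 e⁻, Z=14, Al³⁺: 10 e⁻, Z=13, In³⁺: 46 e⁻, Z=49, Cd²⁺: 46 e⁻, Z=48, Ag⁺: 46 e⁻, Z=47. Si⁴⁺ < Al³⁺ (isoelectronic, higher Z=14 is smaller); Al³⁺ < In³⁺ (same group, 2 shells fewer); In³⁺ < Cd²⁺ (isoelectronic, higher Z=49 is smaller); Cd²⁺ < Ag⁺ (both 46 e⁻, Z=48>47).

Si⁴⁺ < Al³⁺ < In³⁺ < Cd²⁺ < Ag⁺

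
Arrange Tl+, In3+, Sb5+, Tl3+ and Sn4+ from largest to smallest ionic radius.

Tl+ > Tl3+ > In3+ > Sn4+ > Sb5+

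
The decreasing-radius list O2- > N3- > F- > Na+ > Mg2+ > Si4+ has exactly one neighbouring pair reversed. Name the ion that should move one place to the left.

Compare adjacent ions: both have 10 electrons but Z(O)=8 > Z(N)=7, so O2- should be the smaller of the two — yet in this decreasing list O2- sits before N3-. Nothing else is reversed, so N3- should move one place to the left.

N3-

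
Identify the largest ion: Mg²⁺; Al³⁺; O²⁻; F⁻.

Isoelectronic series (10 e⁻ each). Size is set by nuclear charge: more protons means a smaller ion. Al³⁺ (Z=13), Mg²⁺ (Z=12), F⁻ (Z=9), O²⁻ (Z=8).

O²⁻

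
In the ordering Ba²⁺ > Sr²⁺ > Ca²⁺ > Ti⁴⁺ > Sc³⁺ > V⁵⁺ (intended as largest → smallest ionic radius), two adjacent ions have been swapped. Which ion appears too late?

Check each adjacent pair. Ti⁴⁺ and Sc³⁺ are reversed: both have 18 electrons but Z(Ti)=22 > Z(Sc)=21, so Ti⁴⁺ should be the smaller of the two. No other neighbouring pair contradicts the periodic trends, so Sc³⁺ is the ion listed too late.

Sc³⁺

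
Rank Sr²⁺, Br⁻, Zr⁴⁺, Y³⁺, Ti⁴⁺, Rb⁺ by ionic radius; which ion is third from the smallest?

Work out protons and electrons: Ti⁴⁺ has 18 e⁻ (Z=22), Zr⁴⁺ has 36 e⁻ (Z=40), Y³⁺ has 36 e⁻ (Z=39), Sr²⁺ has 36 e⁻ (Z=38), Rb⁺ has 36 e⁻ (Z=37), Br⁻ has 36 e⁻ (Z=35). Ti⁴⁺ < Zr⁴⁺ (same group, 1 shell fewer); Zr⁴⁺ < Y³⁺ (isoelectronic, higher Z=40 is smaller); Y³⁺ < Sr²⁺ (isoelectronic, higher Z=39 is smaller); Sr²⁺ < Rb⁺ (isoelectronic, higher Z=38 is smaller); Rb⁺ < Br⁻ (isoelectronic, higher Z=37 is smaller).
That gives Ti⁴⁺ < Zr⁴⁺ < Y³⁺ < Sr²⁺ < Rb⁺ < Br⁻. From the smallest end, number 3 is Y³⁺.

Y³⁺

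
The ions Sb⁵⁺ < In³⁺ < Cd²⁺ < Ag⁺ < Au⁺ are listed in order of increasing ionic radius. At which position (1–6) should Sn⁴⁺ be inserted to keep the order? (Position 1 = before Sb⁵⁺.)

2

Work out protons and electrons: Sb⁵⁺ (Z=51, 46 e⁻), Sn⁴⁺ (Z=50, 46 e⁻), In³⁺ (Z=49, 46 e⁻), Cd²⁺ (Z=48, 46 e⁻), Ag⁺ (Z=47, 46 e⁻), Au⁺ (Z=79, 78 e⁻). Sb⁵⁺ < Sn⁴⁺ (both 46 e⁻, Z=51>50); Sn⁴⁺ < In³⁺ (isoelectronic, higher Z=50 is smaller); In³⁺ < Cd²⁺ (isoelectronic, higher Z=49 is smaller); Cd²⁺ < Ag⁺ (both 46 e⁻, Z=48>47); Ag⁺ < Au⁺ (same group, period 5 vs 6).
The complete sequence is Sb⁵⁺ < Sn⁴⁺ < In³⁺ < Cd²⁺ < Ag⁺ < Au⁺. Sn⁴⁺ sits at position 2.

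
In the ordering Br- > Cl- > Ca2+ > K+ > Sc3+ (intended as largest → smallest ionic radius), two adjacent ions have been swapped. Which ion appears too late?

K+

Check each adjacent pair. Ca2+ and K+ are reversed: both have 18 electrons but Z(Ca)=20 > Z(K)=19, so Ca2+ should be the smaller of the two. No other neighbouring pair contradicts the periodic trends, so K+ is the ion listed too late.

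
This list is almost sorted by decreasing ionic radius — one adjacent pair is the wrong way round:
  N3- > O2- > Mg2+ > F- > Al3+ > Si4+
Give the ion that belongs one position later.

Mg2+

Scanning neighbour by neighbour, only Mg2+/F- violates a trend: they are isoelectronic (10 e⁻) and Mg has more protons than F (12 vs 9), making Mg2+ smaller. That makes Mg2+ the one sitting a position early relative to where it belongs.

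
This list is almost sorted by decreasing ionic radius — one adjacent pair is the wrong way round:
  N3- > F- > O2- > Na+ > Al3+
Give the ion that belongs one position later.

F-

The pair F-, O2- is the wrong way round — both have 10 electrons but Z(F)=9 > Z(O)=8, so F- should be the smaller of the two. All other adjacent pairs agree with periodic trends, so F- is the misplaced ion.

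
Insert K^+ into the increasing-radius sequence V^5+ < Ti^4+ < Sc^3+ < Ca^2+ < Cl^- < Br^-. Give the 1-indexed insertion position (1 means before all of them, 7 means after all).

Work out protons and electrons: V^5+ has 18 e⁻ (Z=23), Ti^4+ has 18 e⁻ (Z=22), Sc^3+ has 18 e⁻ (Z=21), Ca^2+ has 18 e⁻ (Z=20), K^+ has 18 e⁻ (Z=19), Cl^- has 18 e⁻ (Z=17), Br^- has 36 e⁻ (Z=35). V^5+ < Ti^4+ (both 18 e⁻, Z=23>22); Ti^4+ < Sc^3+ (both 18 e⁻, Z=22>21); Sc^3+ < Ca^2+ (both 18 e⁻, Z=21>20); Ca^2+ < K^+ (both 18 e⁻, Z=20>19); K^+ < Cl^- (both 18 e⁻, Z=19>17); Cl^- < Br^- (same group, period 3 vs 4).
Merged order: V^5+ < Ti^4+ < Sc^3+ < Ca^2+ < K^+ < Cl^- < Br^- — K^+ is number 5.

5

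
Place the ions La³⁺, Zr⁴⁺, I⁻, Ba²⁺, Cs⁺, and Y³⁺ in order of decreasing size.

I⁻ > Cs⁺ > Ba²⁺ > La³⁺ > Y³⁺ > Zr⁴⁺

First list Z and electron count for each: Zr⁴⁺: 36 e⁻, Z=40, Y³⁺: 36 e⁻, Z=39, La³⁺: 54 e⁻, Z=57, Ba²⁺: 54 e⁻, Z=56, Cs⁺: 54 e⁻, Z=55, I⁻: 54 e⁻, Z=53. Zr⁴⁺ < Y³⁺ (both 36 e⁻, Z=40>39); Y³⁺ < La³⁺ (same group, 1 shell fewer); La³⁺ < Ba²⁺ (both 54 e⁻, Z=57>56); Ba²⁺ < Cs⁺ (both 54 e⁻, Z=56>55); Cs⁺ < I⁻ (isoelectronic, higher Z=55 is smaller).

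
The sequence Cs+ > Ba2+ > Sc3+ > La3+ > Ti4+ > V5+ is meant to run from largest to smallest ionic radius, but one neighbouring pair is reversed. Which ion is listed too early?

Scanning neighbour by neighbour, only Sc3+/La3+ violates a trend: same group and charge — period 4 sits above period 6, so Sc3+ is smaller. That makes Sc3+ the one sitting a position early relative to where it belongs.

Sc3+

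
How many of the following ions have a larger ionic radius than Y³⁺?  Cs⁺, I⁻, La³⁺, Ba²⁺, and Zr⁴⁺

4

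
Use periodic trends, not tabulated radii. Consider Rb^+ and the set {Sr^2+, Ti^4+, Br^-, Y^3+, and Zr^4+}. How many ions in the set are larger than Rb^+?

Ti^4+ (Z=22, 18 e⁻), Zr^4+ (Z=40, 36 e⁻), Y^3+ (Z=39, 36 e⁻), Sr^2+ (Z=38, 36 e⁻), Rb^+ (Z=37, 36 e⁻), Br^- (Z=35, 36 e⁻). Ti^4+ < Zr^4+ (same group, period 4 vs 5); Zr^4+ < Y^3+ (isoelectronic, higher Z=40 is smaller); Y^3+ < Sr^2+ (both 36 e⁻, Z=39>38); Sr^2+ < Rb^+ (isoelectronic, higher Z=38 is smaller); Rb^+ < Br^- (isoelectronic, higher Z=37 is smaller).
Placing each against Rb^+: smaller — Ti^4+, Zr^4+, Y^3+, Sr^2+; larger — Br^-. So 1 is larger.

1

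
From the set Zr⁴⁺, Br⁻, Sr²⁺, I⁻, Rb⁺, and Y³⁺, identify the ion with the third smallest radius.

Sr²⁺

Tabulating Z and e⁻: Zr⁴⁺ (Z=40, 36 e⁻), Y³⁺ (Z=39, 36 e⁻), Sr²⁺ (Z=38, 36 e⁻), Rb⁺ (Z=37, 36 e⁻), Br⁻ (Z=35, 36 e⁻), I⁻ (Z=53, 54 e⁻). Zr⁴⁺ < Y³⁺ (both 36 e⁻, Z=40>39); Y³⁺ < Sr²⁺ (both 36 e⁻, Z=39>38); Sr²⁺ < Rb⁺ (isoelectronic, higher Z=38 is smaller); Rb⁺ < Br⁻ (isoelectronic, higher Z=37 is smaller); Br⁻ < I⁻ (same group, 1 shell fewer).
So the order is Zr⁴⁺ < Y³⁺ < Sr²⁺ < Rb⁺ < Br⁻ < I⁻; the 3rd-smallest ion is Sr²⁺.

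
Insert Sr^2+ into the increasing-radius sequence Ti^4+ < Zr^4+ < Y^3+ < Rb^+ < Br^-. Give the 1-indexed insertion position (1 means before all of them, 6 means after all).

4

Tabulating Z and e⁻: Ti^4+ (Z=22, 18 e⁻), Zr^4+ (Z=40, 36 e⁻), Y^3+ (Z=39, 36 e⁻), Sr^2+ (Z=38, 36 e⁻), Rb^+ (Z=37, 36 e⁻), Br^- (Z=35, 36 e⁻). Ti^4+ < Zr^4+ (same group, period 4 vs 5); Zr^4+ < Y^3+ (isoelectronic, higher Z=40 is smaller); Y^3+ < Sr^2+ (isoelectronic, higher Z=39 is smaller); Sr^2+ < Rb^+ (both 36 e⁻, Z=38>37); Rb^+ < Br^- (isoelectronic, higher Z=37 is smaller).
With Sr^2+ included the full order is Ti^4+ < Zr^4+ < Y^3+ < Sr^2+ < Rb^+ < Br^-, so it takes position 4.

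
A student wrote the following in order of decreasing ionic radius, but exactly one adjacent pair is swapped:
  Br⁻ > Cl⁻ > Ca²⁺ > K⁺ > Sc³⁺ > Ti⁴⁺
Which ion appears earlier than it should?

Ca²⁺

The pair Ca²⁺, K⁺ is the wrong way round — both have 18 electrons but Z(Ca)=20 > Z(K)=19, so Ca²⁺ should be the smaller of the two. All other adjacent pairs agree with periodic trends, so Ca²⁺ is the misplaced ion.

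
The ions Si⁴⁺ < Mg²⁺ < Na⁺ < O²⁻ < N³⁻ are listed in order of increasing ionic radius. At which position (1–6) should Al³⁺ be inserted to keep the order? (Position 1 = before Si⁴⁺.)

2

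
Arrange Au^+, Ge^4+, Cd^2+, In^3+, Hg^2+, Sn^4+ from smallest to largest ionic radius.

Ge^4+ has 28 e⁻ (Z=32), Sn^4+ has 46 e⁻ (Z=50), In^3+ has 46 e⁻ (Z=49), Cd^2+ has 46 e⁻ (Z=48), Hg^2+ has 78 e⁻ (Z=80), Au^+ has 78 e⁻ (Z=79). Ge^4+ < Sn^4+ (same group, period 4 vs 5); Sn^4+ < In^3+ (both 46 e⁻, Z=50>49); In^3+ < Cd^2+ (both 46 e⁻, Z=49>48); Cd^2+ < Hg^2+ (same group, period 5 vs 6); Hg^2+ < Au^+ (isoelectronic, higher Z=80 is smaller).

Ge^4+ < Sn^4+ < In^3+ < Cd^2+ < Hg^2+ < Au^+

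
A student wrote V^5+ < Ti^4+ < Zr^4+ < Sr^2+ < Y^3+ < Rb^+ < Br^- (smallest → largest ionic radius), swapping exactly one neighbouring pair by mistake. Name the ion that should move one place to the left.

The pair Sr^2+, Y^3+ is the wrong way round — both have 36 electrons but Z(Y)=39 > Z(Sr)=38, so Y^3+ should be the smaller of the two. All other adjacent pairs agree with periodic trends, so Y^3+ is the misplaced ion.

Y^3+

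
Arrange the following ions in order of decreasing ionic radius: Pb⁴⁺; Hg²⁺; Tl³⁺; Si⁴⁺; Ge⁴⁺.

Hg²⁺ > Tl³⁺ > Pb⁴⁺ > Ge⁴⁺ > Si⁴⁺

First list Z and electron count for each: Si⁴⁺: 10 e⁻, Z=14, Ge⁴⁺: 28 e⁻, Z=32, Pb⁴⁺: 78 e⁻, Z=82, Tl³⁺: 78 e⁻, Z=81, Hg²⁺: 78 e⁻, Z=80. Si⁴⁺ < Ge⁴⁺ (same group, 1 shell fewer); Ge⁴⁺ < Pb⁴⁺ (same group, period 4 vs 6); Pb⁴⁺ < Tl³⁺ (isoelectronic, higher Z=82 is smaller); Tl³⁺ < Hg²⁺ (isoelectronic, higher Z=81 is smaller).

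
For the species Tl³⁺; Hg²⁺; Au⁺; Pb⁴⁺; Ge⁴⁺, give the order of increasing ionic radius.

First list Z and electron count for each: Ge⁴⁺ has 28 e⁻ (Z=32), Pb⁴⁺ has 78 e⁻ (Z=82), Tl³⁺ has 78 e⁻ (Z=81), Hg²⁺ has 78 e⁻ (Z=80), Au⁺ has 78 e⁻ (Z=79). Ge⁴⁺ < Pb⁴⁺ (same group, period 4 vs 6); Pb⁴⁺ < Tl³⁺ (both 78 e⁻, Z=82>81); Tl³⁺ < Hg²⁺ (isoelectronic, higher Z=81 is smaller); Hg²⁺ < Au⁺ (both 78 e⁻, Z=80>79).

Ge⁴⁺ < Pb⁴⁺ < Tl³⁺ < Hg²⁺ < Au⁺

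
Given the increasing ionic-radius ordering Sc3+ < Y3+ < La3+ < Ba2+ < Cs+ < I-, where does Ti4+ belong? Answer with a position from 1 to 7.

Ti4+ has 18 e⁻ (Z=22), Sc3+ has 18 e⁻ (Z=21), Y3+ has 36 e⁻ (Z=39), La3+ has 54 e⁻ (Z=57), Ba2+ has 54 e⁻ (Z=56), Cs+ has 54 e⁻ (Z=55), I- has 54 e⁻ (Z=53). Ti4+ < Sc3+ (both 18 e⁻, Z=22>21); Sc3+ < Y3+ (same group, 1 shell fewer); Y3+ < La3+ (same group, 1 shell fewer); La3+ < Ba2+ (both 54 e⁻, Z=57>56); Ba2+ < Cs+ (isoelectronic, higher Z=56 is smaller); Cs+ < I- (isoelectronic, higher Z=55 is smaller).
Merged order: Ti4+ < Sc3+ < Y3+ < La3+ < Ba2+ < Cs+ < I- — Ti4+ is number 1.

1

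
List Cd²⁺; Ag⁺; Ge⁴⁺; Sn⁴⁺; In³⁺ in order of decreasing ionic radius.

Work out protons and electrons: Ge⁴⁺ has 28 e⁻ (Z=32), Sn⁴⁺ has 46 e⁻ (Z=50), In³⁺ has 46 e⁻ (Z=49), Cd²⁺ has 46 e⁻ (Z=48), Ag⁺ has 46 e⁻ (Z=47). Ge⁴⁺ < Sn⁴⁺ (same group, 1 shell fewer); Sn⁴⁺ < In³⁺ (both 46 e⁻, Z=50>49); In³⁺ < Cd²⁺ (both 46 e⁻, Z=49>48); Cd²⁺ < Ag⁺ (isoelectronic, higher Z=48 is smaller).

Ag⁺ > Cd²⁺ > In³⁺ > Sn⁴⁺ > Ge⁴⁺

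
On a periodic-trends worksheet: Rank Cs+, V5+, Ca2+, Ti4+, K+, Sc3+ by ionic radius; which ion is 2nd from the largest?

K+

V5+ has 18 e⁻ (Z=23), Ti4+ has 18 e⁻ (Z=22), Sc3+ has 18 e⁻ (Z=21), Ca2+ has 18 e⁻ (Z=20), K+ has 18 e⁻ (Z=19), Cs+ has 54 e⁻ (Z=55). V5+ < Ti4+ (isoelectronic, higher Z=23 is smaller); Ti4+ < Sc3+ (both 18 e⁻, Z=22>21); Sc3+ < Ca2+ (isoelectronic, higher Z=21 is smaller); Ca2+ < K+ (isoelectronic, higher Z=20 is smaller); K+ < Cs+ (same group, period 4 vs 6).
Full ascending order: V5+ < Ti4+ < Sc3+ < Ca2+ < K+ < Cs+. Counting from the largest, position 2 is K+.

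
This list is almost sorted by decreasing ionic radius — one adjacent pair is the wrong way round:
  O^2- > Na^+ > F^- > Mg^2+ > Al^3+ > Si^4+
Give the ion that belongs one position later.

Check each adjacent pair. Na^+ and F^- are reversed: both have 10 electrons but Z(Na)=11 > Z(F)=9, so Na^+ should be the smaller of the two. No other neighbouring pair contradicts the periodic trends, so Na^+ is the ion listed too early.

Na^+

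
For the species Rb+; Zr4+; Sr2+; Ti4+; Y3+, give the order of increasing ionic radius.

Ti4+ < Zr4+ < Y3+ < Sr2+ < Rb+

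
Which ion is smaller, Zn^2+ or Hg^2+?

Zn^2+

All are in the same group with charge +2. Radius grows down the group as n (the outermost shell) increases.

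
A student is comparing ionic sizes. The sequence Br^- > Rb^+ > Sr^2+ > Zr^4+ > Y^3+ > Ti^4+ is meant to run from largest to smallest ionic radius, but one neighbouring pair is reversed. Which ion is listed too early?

Zr^4+

The pair Zr^4+, Y^3+ is the wrong way round — Zr^4+ and Y^3+ share 36 electrons; the higher nuclear charge on Zr (Z=40) contracts it more, so Zr^4+ < Y^3+. All other adjacent pairs agree with periodic trends, so Zr^4+ is the misplaced ion.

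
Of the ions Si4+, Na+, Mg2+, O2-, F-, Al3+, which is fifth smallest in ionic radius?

F-

Each ion has 10 electrons. The ranking follows nuclear charge in reverse — greater Z gives a smaller radius. Si4+ (Z=14), Al3+ (Z=13), Mg2+ (Z=12), Na+ (Z=11), F- (Z=9), O2- (Z=8).
Full ascending order: Si4+ < Al3+ < Mg2+ < Na+ < F- < O2-. Counting from the smallest, position 5 is F-.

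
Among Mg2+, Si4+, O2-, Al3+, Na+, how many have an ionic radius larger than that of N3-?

0

Isoelectronic series (10 e⁻ each). Size is set by nuclear charge: more protons means a smaller ion. Si4+ (Z=14), Al3+ (Z=13), Mg2+ (Z=12), Na+ (Z=11), O2- (Z=8), N3- (Z=7).
Relative to N3-, the ions that are larger are none. So 0 are larger.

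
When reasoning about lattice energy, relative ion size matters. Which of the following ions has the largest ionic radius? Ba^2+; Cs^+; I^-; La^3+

I^-

Isoelectronic series (54 e⁻ each). Size is set by nuclear charge: more protons means a smaller ion. La^3+ (Z=57), Ba^2+ (Z=56), Cs^+ (Z=55), I^- (Z=53).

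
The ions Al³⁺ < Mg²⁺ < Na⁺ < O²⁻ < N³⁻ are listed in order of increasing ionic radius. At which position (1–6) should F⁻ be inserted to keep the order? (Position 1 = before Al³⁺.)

4

These species are isoelectronic with 10 electrons. The only difference is the number of protons: Al³⁺ (Z=13), Mg²⁺ (Z=12), Na⁺ (Z=11), F⁻ (Z=9), O²⁻ (Z=8), N³⁻ (Z=7). The strongest nuclear pull (Al³⁺) gives the smallest ion.
Putting F⁻ in gives Al³⁺ < Mg²⁺ < Na⁺ < F⁻ < O²⁻ < N³⁻; it lands at slot 4.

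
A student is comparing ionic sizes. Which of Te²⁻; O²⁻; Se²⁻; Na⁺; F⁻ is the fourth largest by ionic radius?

F⁻

Electron counts and nuclear charges: Na⁺ (Z=11, 10 e⁻), F⁻ (Z=9, 10 e⁻), O²⁻ (Z=8, 10 e⁻), Se²⁻ (Z=34, 36 e⁻), Te²⁻ (Z=52, 54 e⁻). Na⁺ < F⁻ (both 10 e⁻, Z=11>9); F⁻ < O²⁻ (both 10 e⁻, Z=9>8); O²⁻ < Se²⁻ (same group, period 2 vs 4); Se²⁻ < Te²⁻ (same group, period 4 vs 5).
Full ascending order: Na⁺ < F⁻ < O²⁻ < Se²⁻ < Te²⁻. Counting from the largest, position 4 is F⁻.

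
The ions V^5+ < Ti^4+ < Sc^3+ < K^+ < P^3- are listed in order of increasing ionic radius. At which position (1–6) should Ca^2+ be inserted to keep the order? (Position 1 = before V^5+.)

4

Isoelectronic series (18 e⁻ each). Size is set by nuclear charge: more protons means a smaller ion. V^5+ (Z=23), Ti^4+ (Z=22), Sc^3+ (Z=21), Ca^2+ (Z=20), K^+ (Z=19), P^3- (Z=15).
The complete sequence is V^5+ < Ti^4+ < Sc^3+ < Ca^2+ < K^+ < P^3-. Ca^2+ sits at position 4.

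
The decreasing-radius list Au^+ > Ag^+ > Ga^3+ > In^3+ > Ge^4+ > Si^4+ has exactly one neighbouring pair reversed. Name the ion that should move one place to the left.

In^3+

Scanning neighbour by neighbour, only Ga^3+/In^3+ violates a trend: both in group 13 with the same charge; Ga^3+ (period 4) has the smaller radius. That makes In^3+ the one sitting a position late relative to where it belongs.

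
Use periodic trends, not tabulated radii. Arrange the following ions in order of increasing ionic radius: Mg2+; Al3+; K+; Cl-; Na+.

First list Z and electron count for each: Al3+ has 10 e⁻ (Z=13), Mg2+ has 10 e⁻ (Z=12), Na+ has 10 e⁻ (Z=11), K+ has 18 e⁻ (Z=19), Cl- has 18 e⁻ (Z=17). Al3+ < Mg2+ (both 10 e⁻, Z=13>12); Mg2+ < Na+ (both 10 e⁻, Z=12>11); Na+ < K+ (same group, period 3 vs 4); K+ < Cl- (isoelectronic, higher Z=19 is smaller).

Al3+ < Mg2+ < Na+ < K+ < Cl-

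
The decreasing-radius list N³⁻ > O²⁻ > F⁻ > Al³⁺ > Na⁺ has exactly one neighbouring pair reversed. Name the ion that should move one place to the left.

Na⁺

The pair Al³⁺, Na⁺ is the wrong way round — Al³⁺ and Na⁺ share 10 electrons; the higher nuclear charge on Al (Z=13) contracts it more, so Al³⁺ < Na⁺. All other adjacent pairs agree with periodic trends, so Na⁺ is the misplaced ion.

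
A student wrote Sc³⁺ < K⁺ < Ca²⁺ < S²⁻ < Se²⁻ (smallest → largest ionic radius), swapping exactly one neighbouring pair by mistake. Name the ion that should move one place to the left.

Compare adjacent ions: Ca²⁺ and K⁺ share 18 electrons; the higher nuclear charge on Ca (Z=20) contracts it more, so Ca²⁺ < K⁺ — yet in this increasing list K⁺ sits before Ca²⁺. Nothing else is reversed, so Ca²⁺ should move one place to the left.

Ca²⁺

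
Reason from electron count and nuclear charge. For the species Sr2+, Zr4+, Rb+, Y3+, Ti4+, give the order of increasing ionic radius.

Electron counts and nuclear charges: Ti4+ (Z=22, 18 e⁻), Zr4+ (Z=40, 36 e⁻), Y3+ (Z=39, 36 e⁻), Sr2+ (Z=38, 36 e⁻), Rb+ (Z=37, 36 e⁻). Ti4+ < Zr4+ (same group, 1 shell fewer); Zr4+ < Y3+ (isoelectronic, higher Z=40 is smaller); Y3+ < Sr2+ (isoelectronic, higher Z=39 is smaller); Sr2+ < Rb+ (both 36 e⁻, Z=38>37).

Ti4+ < Zr4+ < Y3+ < Sr2+ < Rb+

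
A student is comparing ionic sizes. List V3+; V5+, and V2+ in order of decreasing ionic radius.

V2+ > V3+ > V5+

For a single element, ionic radius drops as positive charge rises — V5+ < V2+.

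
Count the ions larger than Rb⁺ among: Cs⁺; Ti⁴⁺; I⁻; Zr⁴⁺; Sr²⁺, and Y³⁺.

2

Tabulating Z and e⁻: Ti⁴⁺: 18 e⁻, Z=22, Zr⁴⁺: 36 e⁻, Z=40, Y³⁺: 36 e⁻, Z=39, Sr²⁺: 36 e⁻, Z=38, Rb⁺: 36 e⁻, Z=37, Cs⁺: 54 e⁻, Z=55, I⁻: 54 e⁻, Z=53. Ti⁴⁺ < Zr⁴⁺ (same group, 1 shell fewer); Zr⁴⁺ < Y³⁺ (both 36 e⁻, Z=40>39); Y³⁺ < Sr²⁺ (both 36 e⁻, Z=39>38); Sr²⁺ < Rb⁺ (both 36 e⁻, Z=38>37); Rb⁺ < Cs⁺ (same group, 1 shell fewer); Cs⁺ < I⁻ (isoelectronic, higher Z=55 is smaller).
Relative to Rb⁺, the ions that are larger are Cs⁺, I⁻. Count: 2.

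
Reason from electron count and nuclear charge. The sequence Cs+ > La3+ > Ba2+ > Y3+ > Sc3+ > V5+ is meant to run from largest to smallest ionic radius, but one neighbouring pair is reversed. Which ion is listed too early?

The pair La3+, Ba2+ is the wrong way round — La3+ and Ba2+ share 54 electrons; the higher nuclear charge on La (Z=57) contracts it more, so La3+ < Ba2+. All other adjacent pairs agree with periodic trends, so La3+ is the misplaced ion.

La3+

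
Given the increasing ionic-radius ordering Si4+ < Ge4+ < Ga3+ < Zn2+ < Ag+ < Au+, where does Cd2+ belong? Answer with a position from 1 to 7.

Electron counts and nuclear charges: Si4+: 10 e⁻, Z=14, Ge4+: 28 e⁻, Z=32, Ga3+: 28 e⁻, Z=31, Zn2+: 28 e⁻, Z=30, Cd2+: 46 e⁻, Z=48, Ag+: 46 e⁻, Z=47, Au+: 78 e⁻, Z=79. Si4+ < Ge4+ (same group, period 3 vs 4); Ge4+ < Ga3+ (both 28 e⁻, Z=32>31); Ga3+ < Zn2+ (isoelectronic, higher Z=31 is smaller); Zn2+ < Cd2+ (same group, 1 shell fewer); Cd2+ < Ag+ (isoelectronic, higher Z=48 is smaller); Ag+ < Au+ (same group, 1 shell fewer).
Putting Cd2+ in gives Si4+ < Ge4+ < Ga3+ < Zn2+ < Cd2+ < Ag+ < Au+; it lands at slot 5.

5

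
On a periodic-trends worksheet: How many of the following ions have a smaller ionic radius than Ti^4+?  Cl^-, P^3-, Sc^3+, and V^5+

1

Isoelectronic series (18 e⁻ each). Size is set by nuclear charge: more protons means a smaller ion. V^5+ (Z=23), Ti^4+ (Z=22), Sc^3+ (Z=21), Cl^- (Z=17), P^3- (Z=15).
Placing each against Ti^4+: smaller — V^5+; larger — Sc^3+, Cl^-, P^3-. That's 1.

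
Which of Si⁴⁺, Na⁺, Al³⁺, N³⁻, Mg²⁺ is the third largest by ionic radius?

Mg²⁺

Each ion has 10 electrons. The ranking follows nuclear charge in reverse — greater Z gives a smaller radius. Si⁴⁺ (Z=14), Al³⁺ (Z=13), Mg²⁺ (Z=12), Na⁺ (Z=11), N³⁻ (Z=7).
Ordering: Si⁴⁺ < Al³⁺ < Mg²⁺ < Na⁺ < N³⁻. The third largest is Mg²⁺.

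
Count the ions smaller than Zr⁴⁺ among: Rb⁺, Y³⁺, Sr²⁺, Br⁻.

0

Each ion has 36 electrons. The ranking follows nuclear charge in reverse — greater Z gives a smaller radius. Zr⁴⁺ (Z=40), Y³⁺ (Z=39), Sr²⁺ (Z=38), Rb⁺ (Z=37), Br⁻ (Z=35).
Placing each against Zr⁴⁺: smaller — none; larger — Y³⁺, Sr²⁺, Rb⁺, Br⁻. So 0 are smaller.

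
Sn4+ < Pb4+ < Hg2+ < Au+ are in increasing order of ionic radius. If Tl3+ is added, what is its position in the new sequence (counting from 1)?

Electron counts and nuclear charges: Sn4+ (Z=50, 46 e⁻), Pb4+ (Z=82, 78 e⁻), Tl3+ (Z=81, 78 e⁻), Hg2+ (Z=80, 78 e⁻), Au+ (Z=79, 78 e⁻). Sn4+ < Pb4+ (same group, period 5 vs 6); Pb4+ < Tl3+ (isoelectronic, higher Z=82 is smaller); Tl3+ < Hg2+ (isoelectronic, higher Z=81 is smaller); Hg2+ < Au+ (both 78 e⁻, Z=80>79).
The complete sequence is Sn4+ < Pb4+ < Tl3+ < Hg2+ < Au+. Tl3+ sits at position 3.

3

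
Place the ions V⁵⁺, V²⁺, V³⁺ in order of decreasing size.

For a single element, ionic radius drops as positive charge rises — V⁵⁺ < V²⁺.

V²⁺ > V³⁺ > V⁵⁺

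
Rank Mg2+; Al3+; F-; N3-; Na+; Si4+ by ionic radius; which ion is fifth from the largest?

These species are isoelectronic with 10 electrons. The only difference is the number of protons: Si4+ (Z=14), Al3+ (Z=13), Mg2+ (Z=12), Na+ (Z=11), F- (Z=9), N3- (Z=7). The strongest nuclear pull (Si4+) gives the smallest ion.
Ordering: Si4+ < Al3+ < Mg2+ < Na+ < F- < N3-. The fifth largest is Al3+.

Al3+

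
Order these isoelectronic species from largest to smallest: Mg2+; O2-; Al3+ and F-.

O2- > F- > Mg2+ > Al3+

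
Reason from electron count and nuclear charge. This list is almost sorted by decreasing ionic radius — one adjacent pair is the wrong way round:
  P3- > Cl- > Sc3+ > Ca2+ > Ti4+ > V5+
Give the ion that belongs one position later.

Compare adjacent ions: they are isoelectronic (18 e⁻) and Sc has more protons than Ca (21 vs 20), making Sc3+ smaller — yet in this decreasing list Sc3+ sits before Ca2+. Nothing else is reversed, so Sc3+ should move one place to the right.

Sc3+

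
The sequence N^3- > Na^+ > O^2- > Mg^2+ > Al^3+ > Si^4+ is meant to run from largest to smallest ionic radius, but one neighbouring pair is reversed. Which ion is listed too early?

Check each adjacent pair. Na^+ and O^2- are reversed: Na^+ and O^2- share 10 electrons; the higher nuclear charge on Na (Z=11) contracts it more, so Na^+ < O^2-. No other neighbouring pair contradicts the periodic trends, so Na^+ is the ion listed too early.

Na^+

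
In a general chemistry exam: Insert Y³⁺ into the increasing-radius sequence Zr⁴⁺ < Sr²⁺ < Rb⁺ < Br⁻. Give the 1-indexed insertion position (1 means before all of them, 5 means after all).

2

Isoelectronic series (36 e⁻ each). Size is set by nuclear charge: more protons means a smaller ion. Zr⁴⁺ (Z=40), Y³⁺ (Z=39), Sr²⁺ (Z=38), Rb⁺ (Z=37), Br⁻ (Z=35).
The complete sequence is Zr⁴⁺ < Y³⁺ < Sr²⁺ < Rb⁺ < Br⁻. Y³⁺ sits at position 2.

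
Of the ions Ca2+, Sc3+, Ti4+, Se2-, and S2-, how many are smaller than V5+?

Work out protons and electrons: V5+ (Z=23, 18 e⁻), Ti4+ (Z=22, 18 e⁻), Sc3+ (Z=21, 18 e⁻), Ca2+ (Z=20, 18 e⁻), S2- (Z=16, 18 e⁻), Se2- (Z=34, 36 e⁻). V5+ < Ti4+ (both 18 e⁻, Z=23>22); Ti4+ < Sc3+ (isoelectronic, higher Z=22 is smaller); Sc3+ < Ca2+ (isoelectronic, higher Z=21 is smaller); Ca2+ < S2- (isoelectronic, higher Z=20 is smaller); S2- < Se2- (same group, period 3 vs 4).
Overall: V5+ < Ti4+ < Sc3+ < Ca2+ < S2- < Se2-. V5+ has 0 below it and 5 above. So 0 are smaller.

0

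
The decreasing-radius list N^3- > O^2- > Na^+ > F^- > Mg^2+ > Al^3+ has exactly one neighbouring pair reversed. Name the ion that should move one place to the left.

Scanning neighbour by neighbour, only Na^+/F^- violates a trend: they are isoelectronic (10 e⁻) and Na has more protons than F (11 vs 9), making Na^+ smaller. That makes F^- the one sitting a position late relative to where it belongs.

F^-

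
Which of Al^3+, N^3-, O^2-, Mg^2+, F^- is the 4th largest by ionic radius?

Mg^2+

These species are isoelectronic with 10 electrons. The only difference is the number of protons: Al^3+ (Z=13), Mg^2+ (Z=12), F^- (Z=9), O^2- (Z=8), N^3- (Z=7). The strongest nuclear pull (Al^3+) gives the smallest ion.
Full ascending order: Al^3+ < Mg^2+ < F^- < O^2- < N^3-. Counting from the largest, position 4 is Mg^2+.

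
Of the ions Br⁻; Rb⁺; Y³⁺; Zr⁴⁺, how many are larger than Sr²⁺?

2

Each ion has 36 electrons. The ranking follows nuclear charge in reverse — greater Z gives a smaller radius. Zr⁴⁺ (Z=40), Y³⁺ (Z=39), Sr²⁺ (Z=38), Rb⁺ (Z=37), Br⁻ (Z=35).
Placing each against Sr²⁺: smaller — Zr⁴⁺, Y³⁺; larger — Rb⁺, Br⁻. Count: 2.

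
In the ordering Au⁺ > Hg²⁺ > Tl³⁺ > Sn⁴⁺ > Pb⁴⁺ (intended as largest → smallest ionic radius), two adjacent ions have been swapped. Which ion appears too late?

Compare adjacent ions: both in group 14 with the same charge; Sn⁴⁺ (period 5) has the smaller radius — yet in this decreasing list Sn⁴⁺ sits before Pb⁴⁺. Nothing else is reversed, so Pb⁴⁺ should move one place to the left.

Pb⁴⁺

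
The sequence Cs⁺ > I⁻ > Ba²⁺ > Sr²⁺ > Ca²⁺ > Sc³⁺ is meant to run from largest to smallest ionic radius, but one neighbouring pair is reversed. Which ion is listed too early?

Scanning neighbour by neighbour, only Cs⁺/I⁻ violates a trend: Cs⁺ and I⁻ share 54 electrons; the higher nuclear charge on Cs (Z=55) contracts it more, so Cs⁺ < I⁻. That makes Cs⁺ the one sitting a position early relative to where it belongs.

Cs⁺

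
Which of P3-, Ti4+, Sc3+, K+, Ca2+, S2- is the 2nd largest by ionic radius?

Each ion has 18 electrons. The ranking follows nuclear charge in reverse — greater Z gives a smaller radius. Ti4+ (Z=22), Sc3+ (Z=21), Ca2+ (Z=20), K+ (Z=19), S2- (Z=16), P3- (Z=15).
So the order is Ti4+ < Sc3+ < Ca2+ < K+ < S2- < P3-; the 2nd-largest ion is S2-.

S2-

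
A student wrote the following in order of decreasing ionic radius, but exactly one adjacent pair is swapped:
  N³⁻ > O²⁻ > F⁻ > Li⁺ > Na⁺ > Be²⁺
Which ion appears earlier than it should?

Li⁺

Check each adjacent pair. Li⁺ and Na⁺ are reversed: both in group 1 with the same charge; Li⁺ (period 2) has the smaller radius. No other neighbouring pair contradicts the periodic trends, so Li⁺ is the ion listed too early.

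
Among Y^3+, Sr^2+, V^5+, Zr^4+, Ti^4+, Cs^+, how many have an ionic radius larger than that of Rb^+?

V^5+ has 18 e⁻ (Z=23), Ti^4+ has 18 e⁻ (Z=22), Zr^4+ has 36 e⁻ (Z=40), Y^3+ has 36 e⁻ (Z=39), Sr^2+ has 36 e⁻ (Z=38), Rb^+ has 36 e⁻ (Z=37), Cs^+ has 54 e⁻ (Z=55). V^5+ < Ti^4+ (both 18 e⁻, Z=23>22); Ti^4+ < Zr^4+ (same group, 1 shell fewer); Zr^4+ < Y^3+ (isoelectronic, higher Z=40 is smaller); Y^3+ < Sr^2+ (both 36 e⁻, Z=39>38); Sr^2+ < Rb^+ (both 36 e⁻, Z=38>37); Rb^+ < Cs^+ (same group, period 5 vs 6).
Overall: V^5+ < Ti^4+ < Zr^4+ < Y^3+ < Sr^2+ < Rb^+ < Cs^+. Rb^+ has 5 below it and 1 above. Count: 1.

1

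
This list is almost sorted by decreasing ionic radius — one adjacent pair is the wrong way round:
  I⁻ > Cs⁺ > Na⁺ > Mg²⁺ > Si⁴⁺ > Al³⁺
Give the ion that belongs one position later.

Si⁴⁺

The pair Si⁴⁺, Al³⁺ is the wrong way round — they are isoelectronic (10 e⁻) and Si has more protons than Al (14 vs 13), making Si⁴⁺ smaller. All other adjacent pairs agree with periodic trends, so Si⁴⁺ is the misplaced ion.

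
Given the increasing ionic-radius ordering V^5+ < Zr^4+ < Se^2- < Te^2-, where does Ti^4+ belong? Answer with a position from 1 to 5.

First list Z and electron count for each: V^5+ has 18 e⁻ (Z=23), Ti^4+ has 18 e⁻ (Z=22), Zr^4+ has 36 e⁻ (Z=40), Se^2- has 36 e⁻ (Z=34), Te^2- has 54 e⁻ (Z=52). V^5+ < Ti^4+ (isoelectronic, higher Z=23 is smaller); Ti^4+ < Zr^4+ (same group, period 4 vs 5); Zr^4+ < Se^2- (isoelectronic, higher Z=40 is smaller); Se^2- < Te^2- (same group, period 4 vs 5).
Merged order: V^5+ < Ti^4+ < Zr^4+ < Se^2- < Te^2- — Ti^4+ is number 2.

2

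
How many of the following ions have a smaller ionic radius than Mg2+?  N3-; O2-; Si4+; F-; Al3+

2

All of these have 10 electrons (isoelectronic). With the same electron cloud, the ion with the most protons pulls it in tightest. Nuclear charges: Si4+ (Z=14), Al3+ (Z=13), Mg2+ (Z=12), F- (Z=9), O2- (Z=8), N3- (Z=7). Highest Z is smallest.
Overall: Si4+ < Al3+ < Mg2+ < F- < O2- < N3-. Mg2+ has 2 below it and 3 above. That's 2.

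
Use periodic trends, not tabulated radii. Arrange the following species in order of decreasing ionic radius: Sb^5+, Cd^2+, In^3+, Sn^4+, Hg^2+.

Hg^2+ > Cd^2+ > In^3+ > Sn^4+ > Sb^5+

Sb^5+: 46 e⁻, Z=51, Sn^4+: 46 e⁻, Z=50, In^3+: 46 e⁻, Z=49, Cd^2+: 46 e⁻, Z=48, Hg^2+: 78 e⁻, Z=80. Sb^5+ < Sn^4+ (both 46 e⁻, Z=51>50); Sn^4+ < In^3+ (both 46 e⁻, Z=50>49); In^3+ < Cd^2+ (both 46 e⁻, Z=49>48); Cd^2+ < Hg^2+ (same group, period 5 vs 6).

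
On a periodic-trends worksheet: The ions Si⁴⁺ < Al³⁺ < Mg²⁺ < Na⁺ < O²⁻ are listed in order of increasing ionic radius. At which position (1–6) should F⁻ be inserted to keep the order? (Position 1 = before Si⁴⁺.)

5

All of these have 10 electrons (isoelectronic). With the same electron cloud, the ion with the most protons pulls it in tightest. Nuclear charges: Si⁴⁺ (Z=14), Al³⁺ (Z=13), Mg²⁺ (Z=12), Na⁺ (Z=11), F⁻ (Z=9), O²⁻ (Z=8). Highest Z is smallest.
Merged order: Si⁴⁺ < Al³⁺ < Mg²⁺ < Na⁺ < F⁻ < O²⁻ — F⁻ is number 5.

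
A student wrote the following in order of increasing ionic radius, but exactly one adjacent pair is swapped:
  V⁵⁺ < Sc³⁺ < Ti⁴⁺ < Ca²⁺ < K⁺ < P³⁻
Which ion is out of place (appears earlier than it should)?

Sc³⁺

The pair Sc³⁺, Ti⁴⁺ is the wrong way round — Ti⁴⁺ and Sc³⁺ share 18 electrons; the higher nuclear charge on Ti (Z=22) contracts it more, so Ti⁴⁺ < Sc³⁺. All other adjacent pairs agree with periodic trends, so Sc³⁺ is the misplaced ion.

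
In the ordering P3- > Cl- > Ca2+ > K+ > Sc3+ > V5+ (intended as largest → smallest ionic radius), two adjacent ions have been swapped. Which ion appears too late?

Scanning neighbour by neighbour, only Ca2+/K+ violates a trend: both have 18 electrons but Z(Ca)=20 > Z(K)=19, so Ca2+ should be the smaller of the two. That makes K+ the one sitting a position late relative to where it belongs.

K+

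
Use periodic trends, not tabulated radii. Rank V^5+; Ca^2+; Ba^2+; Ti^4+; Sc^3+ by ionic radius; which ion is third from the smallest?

Sc^3+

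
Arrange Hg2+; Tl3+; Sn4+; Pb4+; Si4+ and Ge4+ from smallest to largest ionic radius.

Electron counts and nuclear charges: Si4+: 10 e⁻, Z=14, Ge4+: 28 e⁻, Z=32, Sn4+: 46 e⁻, Z=50, Pb4+: 78 e⁻, Z=82, Tl3+: 78 e⁻, Z=81, Hg2+: 78 e⁻, Z=80. Si4+ < Ge4+ (same group, 1 shell fewer); Ge4+ < Sn4+ (same group, period 4 vs 5); Sn4+ < Pb4+ (same group, 1 shell fewer); Pb4+ < Tl3+ (both 78 e⁻, Z=82>81); Tl3+ < Hg2+ (isoelectronic, higher Z=81 is smaller).

Si4+ < Ge4+ < Sn4+ < Pb4+ < Tl3+ < Hg2+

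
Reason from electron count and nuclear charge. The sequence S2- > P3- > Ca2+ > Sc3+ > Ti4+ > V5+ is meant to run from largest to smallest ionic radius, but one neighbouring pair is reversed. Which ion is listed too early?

The pair S2-, P3- is the wrong way round — S2- and P3- share 18 electrons; the higher nuclear charge on S (Z=16) contracts it more, so S2- < P3-. All other adjacent pairs agree with periodic trends, so S2- is the misplaced ion.

S2-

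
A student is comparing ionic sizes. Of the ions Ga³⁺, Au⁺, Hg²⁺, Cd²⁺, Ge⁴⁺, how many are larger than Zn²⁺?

3

First list Z and electron count for each: Ge⁴⁺ has 28 e⁻ (Z=32), Ga³⁺ has 28 e⁻ (Z=31), Zn²⁺ has 28 e⁻ (Z=30), Cd²⁺ has 46 e⁻ (Z=48), Hg²⁺ has 78 e⁻ (Z=80), Au⁺ has 78 e⁻ (Z=79). Ge⁴⁺ < Ga³⁺ (isoelectronic, higher Z=32 is smaller); Ga³⁺ < Zn²⁺ (both 28 e⁻, Z=31>30); Zn²⁺ < Cd²⁺ (same group, 1 shell fewer); Cd²⁺ < Hg²⁺ (same group, 1 shell fewer); Hg²⁺ < Au⁺ (both 78 e⁻, Z=80>79).
Ordering all of them (including Zn²⁺) by radius gives Ge⁴⁺ < Ga³⁺ < Zn²⁺ < Cd²⁺ < Hg²⁺ < Au⁺. Count: 3.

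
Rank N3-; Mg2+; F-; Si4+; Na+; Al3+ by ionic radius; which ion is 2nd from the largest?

Each ion has 10 electrons. The ranking follows nuclear charge in reverse — greater Z gives a smaller radius. Si4+ (Z=14), Al3+ (Z=13), Mg2+ (Z=12), Na+ (Z=11), F- (Z=9), N3- (Z=7).
Full ascending order: Si4+ < Al3+ < Mg2+ < Na+ < F- < N3-. Counting from the largest, position 2 is F-.

F-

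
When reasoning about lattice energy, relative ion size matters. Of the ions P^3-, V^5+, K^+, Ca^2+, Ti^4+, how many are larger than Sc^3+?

These species are isoelectronic with 18 electrons. The only difference is the number of protons: V^5+ (Z=23), Ti^4+ (Z=22), Sc^3+ (Z=21), Ca^2+ (Z=20), K^+ (Z=19), P^3- (Z=15). The strongest nuclear pull (V^5+) gives the smallest ion.
Relative to Sc^3+, the ions that are larger are Ca^2+, K^+, P^3-. Count: 3.

3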